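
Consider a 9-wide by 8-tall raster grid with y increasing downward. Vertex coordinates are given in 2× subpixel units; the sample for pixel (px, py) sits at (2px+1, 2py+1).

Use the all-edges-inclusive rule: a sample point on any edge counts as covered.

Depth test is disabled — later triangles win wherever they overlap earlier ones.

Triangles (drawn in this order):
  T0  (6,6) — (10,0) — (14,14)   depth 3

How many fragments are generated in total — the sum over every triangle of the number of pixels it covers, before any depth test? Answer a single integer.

T0:
  2·area = 80
  edge (6, 6)→(10, 0): d=(4,-6) inclusive
  edge (10, 0)→(14, 14): d=(4,14) inclusive
  edge (14, 14)→(6, 6): d=(-8,-8) inclusive
    (0,0)@(1, 1): e=[-50,130,0] → ·  [on edge]
    (1,1)@(3, 3): e=[-30,110,0] → ·  [on edge]
    (4,1)@(9, 3): e=[6,26,48] → #
    (5,1)@(11, 3): e=[18,-2,64] → ·
    (2,2)@(5, 5): e=[-10,90,0] → ·  [on edge]
    (3,2)@(7, 5): e=[2,62,16] → #
    (5,2)@(11, 5): e=[26,6,48] → #
    (6,2)@(13, 5): e=[38,-22,64] → ·
    (3,3)@(7, 7): e=[10,70,0] → #  [on edge]
    (6,3)@(13, 7): e=[46,-14,48] → ·
    (3,4)@(7, 9): e=[18,78,-16] → ·
    (4,4)@(9, 9): e=[30,50,0] → #  [on edge]
    (5,5)@(11, 11): e=[50,30,0] → #  [on edge]
    (6,6)@(13, 13): e=[70,10,0] → #  [on edge]
    (7,7)@(15, 15): e=[90,-10,0] → ·  [on edge]
  covered (12 px):
    · · · · · · · · ·
    · · · · # · · · ·
    · · · # # # · · ·
    · · · # # # · · ·
    · · · · # # · · ·
    · · · · · # # · ·
    · · · · · · # · ·
    · · · · · · · · ·

Final: 12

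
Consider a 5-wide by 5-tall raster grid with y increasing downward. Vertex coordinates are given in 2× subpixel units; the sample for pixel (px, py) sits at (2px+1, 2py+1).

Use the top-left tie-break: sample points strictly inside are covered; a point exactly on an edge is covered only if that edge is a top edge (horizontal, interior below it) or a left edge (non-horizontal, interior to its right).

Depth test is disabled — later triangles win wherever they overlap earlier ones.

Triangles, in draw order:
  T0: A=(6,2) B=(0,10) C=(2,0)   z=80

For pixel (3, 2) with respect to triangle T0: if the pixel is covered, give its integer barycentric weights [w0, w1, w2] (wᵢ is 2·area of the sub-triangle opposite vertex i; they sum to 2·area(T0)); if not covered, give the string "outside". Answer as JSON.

T0:
  2·area = 44
  edge (6, 2)→(0, 10): d=(-6,8) right/bottom  bias=-1
  edge (0, 10)→(2, 0): d=(2,-10) top-left  bias=+0
  edge (2, 0)→(6, 2): d=(4,2) right/bottom  bias=-1
    (1,0)@(3, 1): e=[30,12,2] → █
    (2,0)@(5, 1): e=[14,32,-2] → ·
    (1,1)@(3, 3): e=[18,16,10] → █
    (2,1)@(5, 3): e=[2,36,6] → █
    (3,1)@(7, 3): e=[-14,56,2] → ·
    (0,2)@(1, 5): e=[22,0,22] → █  [on edge]
    (2,2)@(5, 5): e=[-10,40,14] → ·
    (0,3)@(1, 7): e=[10,4,30] → █
    (1,3)@(3, 7): e=[-6,24,26] → ·
    (0,4)@(1, 9): e=[-2,8,38] → ·
  covered (6 px):
    · █ · · ·
    · █ █ · ·
    █ █ · · ·
    █ · · · ·
    · · · · ·

Final: "outside"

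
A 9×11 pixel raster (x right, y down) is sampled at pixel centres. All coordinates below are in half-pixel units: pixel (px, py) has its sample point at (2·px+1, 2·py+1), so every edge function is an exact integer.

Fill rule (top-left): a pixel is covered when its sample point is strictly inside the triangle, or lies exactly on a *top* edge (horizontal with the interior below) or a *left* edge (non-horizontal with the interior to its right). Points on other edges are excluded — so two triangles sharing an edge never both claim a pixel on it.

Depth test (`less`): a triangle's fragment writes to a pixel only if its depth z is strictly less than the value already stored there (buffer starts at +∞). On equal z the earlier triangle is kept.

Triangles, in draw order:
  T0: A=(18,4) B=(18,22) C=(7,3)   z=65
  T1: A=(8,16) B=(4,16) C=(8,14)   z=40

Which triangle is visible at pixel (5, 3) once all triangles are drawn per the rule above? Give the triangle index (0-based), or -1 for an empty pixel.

T0:
  2·area = 198
  edge (18, 4)→(18, 22): d=(0,18) right/bottom  bias=-1
  edge (18, 22)→(7, 3): d=(-11,-19) top-left  bias=+0
  edge (7, 3)→(18, 4): d=(11,1) right/bottom  bias=-1
    (3,1)@(7, 3): e=[198,0,0] → ·  [on edge]
    (4,2)@(9, 5): e=[162,16,20] → █
    (5,2)@(11, 5): e=[126,54,18] → █
    (6,2)@(13, 5): e=[90,92,16] → █
    (7,2)@(15, 5): e=[54,130,14] → █
    (8,2)@(17, 5): e=[18,168,12] → █
    (4,3)@(9, 7): e=[162,-6,42] → ·
    (5,3)@(11, 7): e=[126,32,40] → █
    (5,4)@(11, 9): e=[126,10,62] → █
    (5,5)@(11, 11): e=[126,-12,84] → ·
    (6,5)@(13, 11): e=[90,26,82] → █
    (6,6)@(13, 13): e=[90,4,104] → █
  covered (23 px):
    · · · · · · · · ·
    · · · · · · · · ·
    · · · · █ █ █ █ █
    · · · · · █ █ █ █
    · · · · · █ █ █ █
    · · · · · · █ █ █
    · · · · · · █ █ █
    · · · · · · · █ █
    · · · · · · · · █
    · · · · · · · · █
    · · · · · · · · ·
T1:
  2·area = 8
  edge (8, 16)→(4, 16): d=(-4,0) right/bottom  bias=-1
  edge (4, 16)→(8, 14): d=(4,-2) top-left  bias=+0
  edge (8, 14)→(8, 16): d=(0,2) right/bottom  bias=-1
    (3,7)@(7, 15): e=[4,2,2] → █
    (4,7)@(9, 15): e=[4,6,-2] → ·
    (3,8)@(7, 17): e=[-4,10,2] → ·
  covered (1 px):
    · · · · · · · · ·
    · · · · · · · · ·
    · · · · · · · · ·
    · · · · · · · · ·
    · · · · · · · · ·
    · · · · · · · · ·
    · · · · · · · · ·
    · · · █ · · · · ·
    · · · · · · · · ·
    · · · · · · · · ·
    · · · · · · · · ·

Z-buffer (winner per pixel, '.' = empty):
  . . . . . . . . .
  . . . . . . . . .
  . . . . 0 0 0 0 0
  . . . . . 0 0 0 0
  . . . . . 0 0 0 0
  . . . . . . 0 0 0
  . . . . . . 0 0 0
  . . . 1 . . . 0 0
  . . . . . . . . 0
  . . . . . . . . 0
  . . . . . . . . .

Final: 0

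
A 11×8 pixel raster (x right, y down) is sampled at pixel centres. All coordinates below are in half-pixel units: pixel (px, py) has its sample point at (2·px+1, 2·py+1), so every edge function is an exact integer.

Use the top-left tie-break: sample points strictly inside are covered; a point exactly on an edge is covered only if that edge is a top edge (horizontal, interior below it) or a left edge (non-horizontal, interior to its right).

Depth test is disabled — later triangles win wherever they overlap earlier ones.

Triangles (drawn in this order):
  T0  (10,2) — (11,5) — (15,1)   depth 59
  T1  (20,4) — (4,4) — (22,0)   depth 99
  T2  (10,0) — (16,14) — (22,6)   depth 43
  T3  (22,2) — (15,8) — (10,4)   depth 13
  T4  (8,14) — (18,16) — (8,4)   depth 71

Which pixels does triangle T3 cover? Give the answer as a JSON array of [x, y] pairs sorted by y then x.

T0:
  2·area = 16  (B↔C swapped to make it positive)
  edge (10, 2)→(15, 1): d=(5,-1) top-left  bias=+0
  edge (15, 1)→(11, 5): d=(-4,4) right/bottom  bias=-1
  edge (11, 5)→(10, 2): d=(-1,-3) top-left  bias=+0
    (7,0)@(15, 1): e=[0,0,16] → .  [on edge]
    (2,1)@(5, 3): e=[0,32,-16] → .  [on edge]
    (5,1)@(11, 3): e=[6,8,2] → X
    (6,1)@(13, 3): e=[8,0,8] → .  [on edge]
    (5,2)@(11, 5): e=[16,0,0] → .  [on edge]
    (4,3)@(9, 7): e=[24,0,-8] → .  [on edge]
    (3,4)@(7, 9): e=[32,0,-16] → .  [on edge]
    (2,5)@(5, 11): e=[40,0,-24] → .  [on edge]
    (6,5)@(13, 11): e=[48,-32,0] → .  [on edge]
    (1,6)@(3, 13): e=[48,0,-32] → .  [on edge]
    (0,7)@(1, 15): e=[56,0,-40] → .  [on edge]
  covered (1 px):
    . . . . . . . . . . .
    . . . . . X . . . . .
    . . . . . . . . . . .
    . . . . . . . . . . .
    . . . . . . . . . . .
    . . . . . . . . . . .
    . . . . . . . . . . .
    . . . . . . . . . . .
T1:
  2·area = 64
  edge (20, 4)→(4, 4): d=(-16,0) right/bottom  bias=-1
  edge (4, 4)→(22, 0): d=(18,-4) top-left  bias=+0
  edge (22, 0)→(20, 4): d=(-2,4) right/bottom  bias=-1
    (9,0)@(19, 1): e=[48,6,10] → X
    (10,0)@(21, 1): e=[48,14,2] → X
    (4,1)@(9, 3): e=[16,2,46] → X
    (5,1)@(11, 3): e=[16,10,38] → X
    (6,1)@(13, 3): e=[16,18,30] → X
    (7,1)@(15, 3): e=[16,26,22] → X
    (8,1)@(17, 3): e=[16,34,14] → X
    (10,1)@(21, 3): e=[16,50,-2] → .
    (4,2)@(9, 5): e=[-16,38,42] → .
    (5,2)@(11, 5): e=[-16,46,34] → .
    (6,2)@(13, 5): e=[-16,54,26] → .
    (7,2)@(15, 5): e=[-16,62,18] → .
  covered (8 px):
    . . . . . . . . . X X
    . . . . X X X X X X .
    . . . . . . . . . . .
    . . . . . . . . . . .
    . . . . . . . . . . .
    . . . . . . . . . . .
    . . . . . . . . . . .
    . . . . . . . . . . .
T2:
  2·area = 132  (B↔C swapped to make it positive)
  edge (10, 0)→(22, 6): d=(12,6) right/bottom  bias=-1
  edge (22, 6)→(16, 14): d=(-6,8) right/bottom  bias=-1
  edge (16, 14)→(10, 0): d=(-6,-14) top-left  bias=+0
    (5,0)@(11, 1): e=[6,118,8] → X
    (6,0)@(13, 1): e=[-6,102,36] → .
    (5,1)@(11, 3): e=[30,106,-4] → .
    (6,1)@(13, 3): e=[18,90,24] → X
    (7,1)@(15, 3): e=[6,74,52] → X
    (8,1)@(17, 3): e=[-6,58,80] → .
    (6,2)@(13, 5): e=[42,78,12] → X
    (8,2)@(17, 5): e=[18,46,68] → X
    (9,2)@(19, 5): e=[6,30,96] → X
    (10,2)@(21, 5): e=[-6,14,124] → .
    (6,3)@(13, 7): e=[66,66,0] → X  [on edge]
    (10,3)@(21, 7): e=[18,2,112] → X
  covered (17 px):
    . . . . . X . . . . .
    . . . . . . X X . . .
    . . . . . . X X X X .
    . . . . . . X X X X X
    . . . . . . . X X X .
    . . . . . . . X X . .
    . . . . . . . . . . .
    . . . . . . . . . . .
T3:
  2·area = 58
  edge (22, 2)→(15, 8): d=(-7,6) right/bottom  bias=-1
  edge (15, 8)→(10, 4): d=(-5,-4) top-left  bias=+0
  edge (10, 4)→(22, 2): d=(12,-2) top-left  bias=+0
    (8,1)@(17, 3): e=[23,33,2] → X
    (9,1)@(19, 3): e=[11,41,6] → X
    (10,1)@(21, 3): e=[-1,49,10] → .
    (6,2)@(13, 5): e=[33,7,18] → X
    (7,2)@(15, 5): e=[21,15,22] → X
    (9,2)@(19, 5): e=[-3,31,30] → .
    (6,3)@(13, 7): e=[19,-3,42] → .
    (7,3)@(15, 7): e=[7,5,46] → X
    (8,3)@(17, 7): e=[-5,13,50] → .
    (7,4)@(15, 9): e=[-7,-5,70] → .
  covered (6 px):
    . . . . . . . . . . .
    . . . . . . . . X X .
    . . . . . . X X X . .
    . . . . . . . X . . .
    . . . . . . . . . . .
    . . . . . . . . . . .
    . . . . . . . . . . .
    . . . . . . . . . . .
T4:
  2·area = 100  (B↔C swapped to make it positive)
  edge (8, 14)→(8, 4): d=(0,-10) top-left  bias=+0
  edge (8, 4)→(18, 16): d=(10,12) right/bottom  bias=-1
  edge (18, 16)→(8, 14): d=(-10,-2) top-left  bias=+0
    (4,3)@(9, 7): e=[10,18,72] → X
    (5,3)@(11, 7): e=[30,-6,76] → .
    (4,4)@(9, 9): e=[10,38,52] → X
    (5,4)@(11, 9): e=[30,14,56] → X
    (6,4)@(13, 9): e=[50,-10,60] → .
    (4,5)@(9, 11): e=[10,58,32] → X
    (6,5)@(13, 11): e=[50,10,40] → X
    (7,5)@(15, 11): e=[70,-14,44] → .
    (1,6)@(3, 13): e=[-50,150,0] → .  [on edge]
    (4,6)@(9, 13): e=[10,78,12] → X
    (7,6)@(15, 13): e=[70,6,24] → X
    (8,6)@(17, 13): e=[90,-18,28] → .
    (6,7)@(13, 15): e=[50,50,0] → X  [on edge]
  covered (13 px):
    . . . . . . . . . . .
    . . . . . . . . . . .
    . . . . . . . . . . .
    . . . . X . . . . . .
    . . . . X X . . . . .
    . . . . X X X . . . .
    . . . . X X X X . . .
    . . . . . . X X X . .

Result: [[8,1],[9,1],[6,2],[7,2],[8,2],[7,3]]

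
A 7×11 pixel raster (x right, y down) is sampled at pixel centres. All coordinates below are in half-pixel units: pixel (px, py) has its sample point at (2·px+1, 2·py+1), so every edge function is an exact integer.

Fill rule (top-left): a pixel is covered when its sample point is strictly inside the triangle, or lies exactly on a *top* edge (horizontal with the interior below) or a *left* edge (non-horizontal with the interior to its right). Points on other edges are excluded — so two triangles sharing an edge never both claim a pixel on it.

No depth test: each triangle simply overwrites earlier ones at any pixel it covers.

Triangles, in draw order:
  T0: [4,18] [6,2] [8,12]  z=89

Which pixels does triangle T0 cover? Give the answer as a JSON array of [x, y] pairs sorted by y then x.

T0:
  2·area = 52
  edge (4, 18)→(6, 2): d=(2,-16) top-left  bias=+0
  edge (6, 2)→(8, 12): d=(2,10) right/bottom  bias=-1
  edge (8, 12)→(4, 18): d=(-4,6) right/bottom  bias=-1
    (3,3)@(7, 7): e=[26,0,26] → ·  [on edge]
    (3,4)@(7, 9): e=[30,4,18] → █
    (4,4)@(9, 9): e=[62,-16,6] → ·
    (2,5)@(5, 11): e=[2,28,22] → █
    (4,5)@(9, 11): e=[66,-12,-2] → ·
    (2,6)@(5, 13): e=[6,32,14] → █
    (4,6)@(9, 13): e=[70,-8,-10] → ·
    (2,7)@(5, 15): e=[10,36,6] → █
    (3,7)@(7, 15): e=[42,16,-6] → ·
    (2,8)@(5, 17): e=[14,40,-2] → ·
    (4,8)@(9, 17): e=[78,0,-26] → ·  [on edge]
  covered (6 px):
    · · · · · · ·
    · · · · · · ·
    · · · · · · ·
    · · · · · · ·
    · · · █ · · ·
    · · █ █ · · ·
    · · █ █ · · ·
    · · █ · · · ·
    · · · · · · ·
    · · · · · · ·
    · · · · · · ·

Result: [[3,4],[2,5],[3,5],[2,6],[3,6],[2,7]]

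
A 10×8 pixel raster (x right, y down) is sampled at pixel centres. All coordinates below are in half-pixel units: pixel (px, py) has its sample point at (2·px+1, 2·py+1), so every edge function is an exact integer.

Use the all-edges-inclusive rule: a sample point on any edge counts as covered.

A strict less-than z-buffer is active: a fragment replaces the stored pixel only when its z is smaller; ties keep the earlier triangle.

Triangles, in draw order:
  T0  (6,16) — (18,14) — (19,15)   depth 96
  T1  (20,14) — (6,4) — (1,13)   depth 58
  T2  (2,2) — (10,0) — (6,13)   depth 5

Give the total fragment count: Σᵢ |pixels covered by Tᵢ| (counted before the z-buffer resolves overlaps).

T0:
  2·area = 14
  edge (6, 16)→(18, 14): d=(12,-2) inclusive
  edge (18, 14)→(19, 15): d=(1,1) inclusive
  edge (19, 15)→(6, 16): d=(-13,1) inclusive
    (2,0)@(5, 1): e=[-182,0,196] → ·  [on edge]
    (3,1)@(7, 3): e=[-154,0,168] → ·  [on edge]
    (4,2)@(9, 5): e=[-126,0,140] → ·  [on edge]
    (5,3)@(11, 7): e=[-98,0,112] → ·  [on edge]
    (6,4)@(13, 9): e=[-70,0,84] → ·  [on edge]
    (7,5)@(15, 11): e=[-42,0,56] → ·  [on edge]
    (8,6)@(17, 13): e=[-14,0,28] → ·  [on edge]
    (6,7)@(13, 15): e=[2,6,6] → █
    (7,7)@(15, 15): e=[6,4,4] → █
    (8,7)@(17, 15): e=[10,2,2] → █
    (9,7)@(19, 15): e=[14,0,0] → █  [on edge]
  covered (4 px):
    · · · · · · · · · ·
    · · · · · · · · · ·
    · · · · · · · · · ·
    · · · · · · · · · ·
    · · · · · · · · · ·
    · · · · · · · · · ·
    · · · · · · · · · ·
    · · · · · · █ █ █ █
T1:
  2·area = 176  (B↔C swapped to make it positive)
  edge (20, 14)→(1, 13): d=(-19,-1) inclusive
  edge (1, 13)→(6, 4): d=(5,-9) inclusive
  edge (6, 4)→(20, 14): d=(14,10) inclusive
    (3,2)@(7, 5): e=[158,14,4] → █
    (4,2)@(9, 5): e=[160,32,-16] → ·
    (2,3)@(5, 7): e=[118,6,52] → █
    (4,3)@(9, 7): e=[122,42,12] → █
    (5,3)@(11, 7): e=[124,60,-8] → ·
    (2,4)@(5, 9): e=[80,16,80] → █
    (5,4)@(11, 9): e=[86,70,20] → █
    (6,4)@(13, 9): e=[88,88,0] → █  [on edge]
    (7,4)@(15, 9): e=[90,106,-20] → ·
    (1,5)@(3, 11): e=[40,8,128] → █
    (7,5)@(15, 11): e=[52,116,8] → █
    (8,5)@(17, 11): e=[54,134,-12] → ·
    (0,6)@(1, 13): e=[0,0,176] → █  [on edge]
  covered (25 px):
    · · · · · · · · · ·
    · · · · · · · · · ·
    · · · █ · · · · · ·
    · · █ █ █ · · · · ·
    · · █ █ █ █ █ · · ·
    · █ █ █ █ █ █ █ · ·
    █ █ █ █ █ █ █ █ █ ·
    · · · · · · · · · ·
T2:
  2·area = 96
  edge (2, 2)→(10, 0): d=(8,-2) inclusive
  edge (10, 0)→(6, 13): d=(-4,13) inclusive
  edge (6, 13)→(2, 2): d=(-4,-11) inclusive
    (3,0)@(7, 1): e=[2,35,59] → █
    (4,0)@(9, 1): e=[6,9,81] → █
    (5,0)@(11, 1): e=[10,-17,103] → ·
    (1,1)@(3, 3): e=[10,79,7] → █
    (2,1)@(5, 3): e=[14,53,29] → █
    (5,1)@(11, 3): e=[26,-25,95] → ·
    (1,2)@(3, 5): e=[26,71,-1] → ·
    (2,2)@(5, 5): e=[30,45,21] → █
    (4,2)@(9, 5): e=[38,-7,65] → ·
    (2,3)@(5, 7): e=[46,37,13] → █
    (4,3)@(9, 7): e=[54,-15,57] → ·
    (2,4)@(5, 9): e=[62,29,5] → █
  covered (12 px):
    · · · █ █ · · · · ·
    · █ █ █ █ · · · · ·
    · · █ █ · · · · · ·
    · · █ █ · · · · · ·
    · · █ █ · · · · · ·
    · · · · · · · · · ·
    · · · · · · · · · ·
    · · · · · · · · · ·

Result: 41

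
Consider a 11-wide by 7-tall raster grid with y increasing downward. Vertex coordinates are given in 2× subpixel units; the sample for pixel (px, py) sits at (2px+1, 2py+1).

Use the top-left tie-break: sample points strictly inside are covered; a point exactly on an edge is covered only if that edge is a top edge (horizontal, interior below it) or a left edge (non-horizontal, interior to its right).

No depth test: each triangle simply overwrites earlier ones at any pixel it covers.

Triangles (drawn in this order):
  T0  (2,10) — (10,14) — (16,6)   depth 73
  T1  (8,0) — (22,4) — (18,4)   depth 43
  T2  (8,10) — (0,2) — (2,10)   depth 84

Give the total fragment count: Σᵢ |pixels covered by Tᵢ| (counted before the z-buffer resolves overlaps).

T0:
  2·area = 88  (B↔C swapped to make it positive)
  edge (2, 10)→(16, 6): d=(14,-4) top-left  bias=+0
  edge (16, 6)→(10, 14): d=(-6,8) right/bottom  bias=-1
  edge (10, 14)→(2, 10): d=(-8,-4) top-left  bias=+0
    (6,3)@(13, 7): e=[2,18,68] → #
    (7,3)@(15, 7): e=[10,2,76] → #
    (8,3)@(17, 7): e=[18,-14,84] → ·
    (3,4)@(7, 9): e=[6,54,28] → #
    (4,4)@(9, 9): e=[14,38,36] → #
    (5,4)@(11, 9): e=[22,22,44] → #
    (7,4)@(15, 9): e=[38,-10,60] → ·
    (2,5)@(5, 11): e=[26,58,4] → #
    (6,5)@(13, 11): e=[58,-6,36] → ·
    (2,6)@(5, 13): e=[54,46,-12] → ·
    (3,6)@(7, 13): e=[62,30,-4] → ·
    (4,6)@(9, 13): e=[70,14,4] → #
  covered (11 px):
    · · · · · · · · · · ·
    · · · · · · · · · · ·
    · · · · · · · · · · ·
    · · · · · · # # · · ·
    · · · # # # # · · · ·
    · · # # # # · · · · ·
    · · · · # · · · · · ·
T1:
  2·area = 16
  edge (8, 0)→(22, 4): d=(14,4) right/bottom  bias=-1
  edge (22, 4)→(18, 4): d=(-4,0) right/bottom  bias=-1
  edge (18, 4)→(8, 0): d=(-10,-4) top-left  bias=+0
    (5,0)@(11, 1): e=[2,12,2] → #
    (6,0)@(13, 1): e=[-6,12,10] → ·
    (5,1)@(11, 3): e=[30,4,-18] → ·
    (8,1)@(17, 3): e=[6,4,6] → #
    (9,1)@(19, 3): e=[-2,4,14] → ·
    (8,2)@(17, 5): e=[34,-4,-14] → ·
  covered (2 px):
    · · · · · # · · · · ·
    · · · · · · · · # · ·
    · · · · · · · · · · ·
    · · · · · · · · · · ·
    · · · · · · · · · · ·
    · · · · · · · · · · ·
    · · · · · · · · · · ·
T2:
  2·area = 48  (B↔C swapped to make it positive)
  edge (8, 10)→(2, 10): d=(-6,0) right/bottom  bias=-1
  edge (2, 10)→(0, 2): d=(-2,-8) top-left  bias=+0
  edge (0, 2)→(8, 10): d=(8,8) right/bottom  bias=-1
    (0,1)@(1, 3): e=[42,6,0] → ·  [on edge]
    (0,2)@(1, 5): e=[30,2,16] → #
    (1,2)@(3, 5): e=[30,18,0] → ·  [on edge]
    (0,3)@(1, 7): e=[18,-2,32] → ·
    (1,3)@(3, 7): e=[18,14,16] → #
    (2,3)@(5, 7): e=[18,30,0] → ·  [on edge]
    (1,4)@(3, 9): e=[6,10,32] → #
    (2,4)@(5, 9): e=[6,26,16] → #
    (3,4)@(7, 9): e=[6,42,0] → ·  [on edge]
    (1,5)@(3, 11): e=[-6,6,48] → ·
    (2,5)@(5, 11): e=[-6,22,32] → ·
    (4,5)@(9, 11): e=[-6,54,0] → ·  [on edge]
    (5,6)@(11, 13): e=[-18,66,0] → ·  [on edge]
  covered (4 px):
    · · · · · · · · · · ·
    · · · · · · · · · · ·
    # · · · · · · · · · ·
    · # · · · · · · · · ·
    · # # · · · · · · · ·
    · · · · · · · · · · ·
    · · · · · · · · · · ·

Result: 17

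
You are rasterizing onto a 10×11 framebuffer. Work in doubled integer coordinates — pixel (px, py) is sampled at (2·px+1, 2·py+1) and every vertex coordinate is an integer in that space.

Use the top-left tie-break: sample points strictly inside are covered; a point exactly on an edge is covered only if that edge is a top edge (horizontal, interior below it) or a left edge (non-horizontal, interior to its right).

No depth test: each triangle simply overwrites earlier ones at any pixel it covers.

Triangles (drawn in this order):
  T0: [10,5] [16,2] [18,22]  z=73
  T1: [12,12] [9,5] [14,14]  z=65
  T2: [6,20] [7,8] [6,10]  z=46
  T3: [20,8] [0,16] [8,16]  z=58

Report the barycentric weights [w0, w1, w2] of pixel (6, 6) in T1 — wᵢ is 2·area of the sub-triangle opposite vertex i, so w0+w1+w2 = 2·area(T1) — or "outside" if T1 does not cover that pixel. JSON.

T0:
  2·area = 126
  edge (10, 5)→(16, 2): d=(6,-3) top-left  bias=+0
  edge (16, 2)→(18, 22): d=(2,20) right/bottom  bias=-1
  edge (18, 22)→(10, 5): d=(-8,-17) top-left  bias=+0
    (7,1)@(15, 3): e=[3,22,101] → #
    (8,1)@(17, 3): e=[9,-18,135] → ·
    (5,2)@(11, 5): e=[3,106,17] → #
    (6,2)@(13, 5): e=[9,66,51] → #
    (8,2)@(17, 5): e=[21,-14,119] → ·
    (5,3)@(11, 7): e=[15,110,1] → #
    (8,3)@(17, 7): e=[33,-10,103] → ·
    (5,4)@(11, 9): e=[27,114,-15] → ·
    (6,4)@(13, 9): e=[33,74,19] → #
    (8,4)@(17, 9): e=[45,-6,87] → ·
    (6,5)@(13, 11): e=[45,78,3] → #
    (8,5)@(17, 11): e=[57,-2,71] → ·
  covered (17 px):
    · · · · · · · · · ·
    · · · · · · · # · ·
    · · · · · # # # · ·
    · · · · · # # # · ·
    · · · · · · # # · ·
    · · · · · · # # · ·
    · · · · · · · # # ·
    · · · · · · · # # ·
    · · · · · · · · # ·
    · · · · · · · · # ·
    · · · · · · · · · ·
T1:
  2·area = 8
  edge (12, 12)→(9, 5): d=(-3,-7) top-left  bias=+0
  edge (9, 5)→(14, 14): d=(5,9) right/bottom  bias=-1
  edge (14, 14)→(12, 12): d=(-2,-2) top-left  bias=+0
    (0,0)@(1, 1): e=[-44,52,0] → ·  [on edge]
    (1,1)@(3, 3): e=[-36,44,0] → ·  [on edge]
    (2,2)@(5, 5): e=[-28,36,0] → ·  [on edge]
    (4,2)@(9, 5): e=[0,0,8] → ·  [on edge]
    (3,3)@(7, 7): e=[-20,28,0] → ·  [on edge]
    (4,4)@(9, 9): e=[-12,20,0] → ·  [on edge]
    (5,4)@(11, 9): e=[2,2,4] → #
    (6,4)@(13, 9): e=[16,-16,8] → ·
    (5,5)@(11, 11): e=[-4,12,0] → ·  [on edge]
    (6,6)@(13, 13): e=[4,4,0] → #  [on edge]
    (7,6)@(15, 13): e=[18,-14,4] → ·
    (6,7)@(13, 15): e=[-2,14,-4] → ·
    (7,7)@(15, 15): e=[12,-4,0] → ·  [on edge]
    (8,8)@(17, 17): e=[20,-12,0] → ·  [on edge]
    (7,9)@(15, 19): e=[0,16,-8] → ·  [on edge]
    (9,9)@(19, 19): e=[28,-20,0] → ·  [on edge]
  covered (2 px):
    · · · · · · · · · ·
    · · · · · · · · · ·
    · · · · · · · · · ·
    · · · · · · · · · ·
    · · · · · # · · · ·
    · · · · · · · · · ·
    · · · · · · # · · ·
    · · · · · · · · · ·
    · · · · · · · · · ·
    · · · · · · · · · ·
    · · · · · · · · · ·
T2:
  2·area = 10  (B↔C swapped to make it positive)
  edge (6, 20)→(6, 10): d=(0,-10) top-left  bias=+0
  edge (6, 10)→(7, 8): d=(1,-2) top-left  bias=+0
  edge (7, 8)→(6, 20): d=(-1,12) right/bottom  bias=-1
  covered (0 px):
    · · · · · · · · · ·
    · · · · · · · · · ·
    · · · · · · · · · ·
    · · · · · · · · · ·
    · · · · · · · · · ·
    · · · · · · · · · ·
    · · · · · · · · · ·
    · · · · · · · · · ·
    · · · · · · · · · ·
    · · · · · · · · · ·
    · · · · · · · · · ·
T3:
  2·area = 64  (B↔C swapped to make it positive)
  edge (20, 8)→(8, 16): d=(-12,8) right/bottom  bias=-1
  edge (8, 16)→(0, 16): d=(-8,0) right/bottom  bias=-1
  edge (0, 16)→(20, 8): d=(20,-8) top-left  bias=+0
    (6,5)@(13, 11): e=[20,40,4] → #
    (7,5)@(15, 11): e=[4,40,20] → #
    (8,5)@(17, 11): e=[-12,40,36] → ·
    (4,6)@(9, 13): e=[28,24,12] → #
    (5,6)@(11, 13): e=[12,24,28] → #
    (6,6)@(13, 13): e=[-4,24,44] → ·
    (7,6)@(15, 13): e=[-20,24,60] → ·
    (1,7)@(3, 15): e=[52,8,4] → #
    (2,7)@(5, 15): e=[36,8,20] → #
    (3,7)@(7, 15): e=[20,8,36] → #
    (5,7)@(11, 15): e=[-12,8,68] → ·
    (1,8)@(3, 17): e=[28,-8,44] → ·
  covered (8 px):
    · · · · · · · · · ·
    · · · · · · · · · ·
    · · · · · · · · · ·
    · · · · · · · · · ·
    · · · · · · · · · ·
    · · · · · · # # · ·
    · · · · # # · · · ·
    · # # # # · · · · ·
    · · · · · · · · · ·
    · · · · · · · · · ·
    · · · · · · · · · ·

Answer: [4,0,4]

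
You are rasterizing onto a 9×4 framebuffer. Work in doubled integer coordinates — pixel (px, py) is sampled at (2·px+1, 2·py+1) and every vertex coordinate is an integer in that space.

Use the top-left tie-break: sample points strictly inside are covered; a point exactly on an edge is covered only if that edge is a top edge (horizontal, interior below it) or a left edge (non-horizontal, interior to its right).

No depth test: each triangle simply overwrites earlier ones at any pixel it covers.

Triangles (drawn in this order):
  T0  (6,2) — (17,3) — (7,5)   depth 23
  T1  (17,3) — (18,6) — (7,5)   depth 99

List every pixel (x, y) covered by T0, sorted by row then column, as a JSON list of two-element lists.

T0:
  2·area = 32
  edge (6, 2)→(17, 3): d=(11,1) right/bottom  bias=-1
  edge (17, 3)→(7, 5): d=(-10,2) right/bottom  bias=-1
  edge (7, 5)→(6, 2): d=(-1,-3) top-left  bias=+0
    (3,1)@(7, 3): e=[10,20,2] → #
    (4,1)@(9, 3): e=[8,16,8] → #
    (5,1)@(11, 3): e=[6,12,14] → #
    (6,1)@(13, 3): e=[4,8,20] → #
    (7,1)@(15, 3): e=[2,4,26] → #
    (8,1)@(17, 3): e=[0,0,32] → ·  [on edge]
    (3,2)@(7, 5): e=[32,0,0] → ·  [on edge]
    (4,2)@(9, 5): e=[30,-4,6] → ·
    (5,2)@(11, 5): e=[28,-8,12] → ·
    (6,2)@(13, 5): e=[26,-12,18] → ·
    (7,2)@(15, 5): e=[24,-16,24] → ·
  covered (5 px):
    · · · · · · · · ·
    · · · # # # # # ·
    · · · · · · · · ·
    · · · · · · · · ·
T1:
  2·area = 32
  edge (17, 3)→(18, 6): d=(1,3) right/bottom  bias=-1
  edge (18, 6)→(7, 5): d=(-11,-1) top-left  bias=+0
  edge (7, 5)→(17, 3): d=(10,-2) top-left  bias=+0
    (8,1)@(17, 3): e=[0,32,0] → ·  [on edge]
    (3,2)@(7, 5): e=[32,0,0] → #  [on edge]
    (4,2)@(9, 5): e=[26,2,4] → #
    (5,2)@(11, 5): e=[20,4,8] → #
    (6,2)@(13, 5): e=[14,6,12] → #
    (7,2)@(15, 5): e=[8,8,16] → #
    (8,2)@(17, 5): e=[2,10,20] → #
    (3,3)@(7, 7): e=[34,-22,20] → ·
    (4,3)@(9, 7): e=[28,-20,24] → ·
    (5,3)@(11, 7): e=[22,-18,28] → ·
    (6,3)@(13, 7): e=[16,-16,32] → ·
    (7,3)@(15, 7): e=[10,-14,36] → ·
  covered (6 px):
    · · · · · · · · ·
    · · · · · · · · ·
    · · · # # # # # #
    · · · · · · · · ·

Result: [[3,1],[4,1],[5,1],[6,1],[7,1]]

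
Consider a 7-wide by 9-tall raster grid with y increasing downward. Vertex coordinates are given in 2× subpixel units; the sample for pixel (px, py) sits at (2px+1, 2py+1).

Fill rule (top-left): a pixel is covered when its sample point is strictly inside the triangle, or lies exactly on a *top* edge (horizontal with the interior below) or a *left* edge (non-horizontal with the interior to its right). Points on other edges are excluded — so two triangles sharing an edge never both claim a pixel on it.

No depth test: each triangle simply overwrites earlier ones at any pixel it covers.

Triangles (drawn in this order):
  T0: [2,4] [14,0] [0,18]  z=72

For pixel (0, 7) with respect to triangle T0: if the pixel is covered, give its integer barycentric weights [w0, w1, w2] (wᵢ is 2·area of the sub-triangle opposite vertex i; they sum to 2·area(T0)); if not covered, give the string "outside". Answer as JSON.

T0:
  2·area = 160
  edge (2, 4)→(14, 0): d=(12,-4) top-left  bias=+0
  edge (14, 0)→(0, 18): d=(-14,18) right/bottom  bias=-1
  edge (0, 18)→(2, 4): d=(2,-14) top-left  bias=+0
    (5,0)@(11, 1): e=[0,40,120] → █  [on edge]
    (6,0)@(13, 1): e=[8,4,148] → █
    (2,1)@(5, 3): e=[0,120,40] → █  [on edge]
    (3,1)@(7, 3): e=[8,84,68] → █
    (4,1)@(9, 3): e=[16,48,96] → █
    (6,1)@(13, 3): e=[32,-24,152] → ·
    (1,2)@(3, 5): e=[16,128,16] → █
    (5,2)@(11, 5): e=[48,-16,128] → ·
    (1,3)@(3, 7): e=[40,100,20] → █
    (4,3)@(9, 7): e=[64,-8,104] → ·
    (1,4)@(3, 9): e=[64,72,24] → █
    (3,4)@(7, 9): e=[80,0,80] → ·  [on edge]
    (0,5)@(1, 11): e=[80,80,0] → █  [on edge]
  covered (21 px):
    · · · · · █ █
    · · █ █ █ █ ·
    · █ █ █ █ · ·
    · █ █ █ · · ·
    · █ █ · · · ·
    █ █ █ · · · ·
    █ █ · · · · ·
    █ · · · · · ·
    · · · · · · ·

Result: [24,8,128]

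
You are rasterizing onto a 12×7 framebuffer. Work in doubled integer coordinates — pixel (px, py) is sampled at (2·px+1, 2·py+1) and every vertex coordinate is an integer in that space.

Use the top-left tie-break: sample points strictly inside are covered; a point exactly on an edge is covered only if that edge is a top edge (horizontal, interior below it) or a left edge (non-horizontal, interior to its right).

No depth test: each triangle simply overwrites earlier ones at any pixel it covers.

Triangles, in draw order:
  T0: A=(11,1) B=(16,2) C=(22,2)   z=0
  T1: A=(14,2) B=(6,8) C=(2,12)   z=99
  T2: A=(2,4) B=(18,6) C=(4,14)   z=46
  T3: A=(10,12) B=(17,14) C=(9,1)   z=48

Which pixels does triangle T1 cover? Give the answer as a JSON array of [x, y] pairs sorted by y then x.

T0:
  2·area = 6  (B↔C swapped to make it positive)
  edge (11, 1)→(22, 2): d=(11,1) right/bottom  bias=-1
  edge (22, 2)→(16, 2): d=(-6,0) right/bottom  bias=-1
  edge (16, 2)→(11, 1): d=(-5,-1) top-left  bias=+0
    (5,0)@(11, 1): e=[0,6,0] → ·  [on edge]
    (10,1)@(21, 3): e=[12,-6,0] → ·  [on edge]
  covered (0 px):
    · · · · · · · · · · · ·
    · · · · · · · · · · · ·
    · · · · · · · · · · · ·
    · · · · · · · · · · · ·
    · · · · · · · · · · · ·
    · · · · · · · · · · · ·
    · · · · · · · · · · · ·
T1:
  2·area = 8  (B↔C swapped to make it positive)
  edge (14, 2)→(2, 12): d=(-12,10) right/bottom  bias=-1
  edge (2, 12)→(6, 8): d=(4,-4) top-left  bias=+0
  edge (6, 8)→(14, 2): d=(8,-6) top-left  bias=+0
    (6,0)@(13, 1): e=[22,0,-14] → ·  [on edge]
    (5,1)@(11, 3): e=[18,0,-10] → ·  [on edge]
    (4,2)@(9, 5): e=[14,0,-6] → ·  [on edge]
    (3,3)@(7, 7): e=[10,0,-2] → ·  [on edge]
    (2,4)@(5, 9): e=[6,0,2] → █  [on edge]
    (3,4)@(7, 9): e=[-14,8,14] → ·
    (1,5)@(3, 11): e=[2,0,6] → █  [on edge]
    (2,5)@(5, 11): e=[-18,8,18] → ·
    (0,6)@(1, 13): e=[-2,0,10] → ·  [on edge]
    (1,6)@(3, 13): e=[-22,8,22] → ·
  covered (2 px):
    · · · · · · · · · · · ·
    · · · · · · · · · · · ·
    · · · · · · · · · · · ·
    · · · · · · · · · · · ·
    · · █ · · · · · · · · ·
    · █ · · · · · · · · · ·
    · · · · · · · · · · · ·
T2:
  2·area = 156
  edge (2, 4)→(18, 6): d=(16,2) right/bottom  bias=-1
  edge (18, 6)→(4, 14): d=(-14,8) right/bottom  bias=-1
  edge (4, 14)→(2, 4): d=(-2,-10) top-left  bias=+0
    (1,2)@(3, 5): e=[14,134,8] → █
    (2,2)@(5, 5): e=[10,118,28] → █
    (3,2)@(7, 5): e=[6,102,48] → █
    (4,2)@(9, 5): e=[2,86,68] → █
    (5,2)@(11, 5): e=[-2,70,88] → ·
    (1,3)@(3, 7): e=[46,106,4] → █
    (5,3)@(11, 7): e=[30,42,84] → █
    (6,3)@(13, 7): e=[26,26,104] → █
    (7,3)@(15, 7): e=[22,10,124] → █
    (8,3)@(17, 7): e=[18,-6,144] → ·
    (1,4)@(3, 9): e=[78,78,0] → █  [on edge]
    (6,4)@(13, 9): e=[58,-2,100] → ·
  covered (20 px):
    · · · · · · · · · · · ·
    · · · · · · · · · · · ·
    · █ █ █ █ · · · · · · ·
    · █ █ █ █ █ █ █ · · · ·
    · █ █ █ █ █ · · · · · ·
    · · █ █ █ · · · · · · ·
    · · █ · · · · · · · · ·
T3:
  2·area = 75  (B↔C swapped to make it positive)
  edge (10, 12)→(9, 1): d=(-1,-11) top-left  bias=+0
  edge (9, 1)→(17, 14): d=(8,13) right/bottom  bias=-1
  edge (17, 14)→(10, 12): d=(-7,-2) top-left  bias=+0
    (4,0)@(9, 1): e=[0,0,75] → ·  [on edge]
    (5,2)@(11, 5): e=[18,6,51] → █
    (6,2)@(13, 5): e=[40,-20,55] → ·
    (5,3)@(11, 7): e=[16,22,37] → █
    (6,3)@(13, 7): e=[38,-4,41] → ·
    (5,4)@(11, 9): e=[14,38,23] → █
    (6,4)@(13, 9): e=[36,12,27] → █
    (7,4)@(15, 9): e=[58,-14,31] → ·
    (5,5)@(11, 11): e=[12,54,9] → █
    (7,5)@(15, 11): e=[56,2,17] → █
    (8,5)@(17, 11): e=[78,-24,21] → ·
    (5,6)@(11, 13): e=[10,70,-5] → ·
  covered (8 px):
    · · · · · · · · · · · ·
    · · · · · · · · · · · ·
    · · · · · █ · · · · · ·
    · · · · · █ · · · · · ·
    · · · · · █ █ · · · · ·
    · · · · · █ █ █ · · · ·
    · · · · · · · █ · · · ·

Final: [[2,4],[1,5]]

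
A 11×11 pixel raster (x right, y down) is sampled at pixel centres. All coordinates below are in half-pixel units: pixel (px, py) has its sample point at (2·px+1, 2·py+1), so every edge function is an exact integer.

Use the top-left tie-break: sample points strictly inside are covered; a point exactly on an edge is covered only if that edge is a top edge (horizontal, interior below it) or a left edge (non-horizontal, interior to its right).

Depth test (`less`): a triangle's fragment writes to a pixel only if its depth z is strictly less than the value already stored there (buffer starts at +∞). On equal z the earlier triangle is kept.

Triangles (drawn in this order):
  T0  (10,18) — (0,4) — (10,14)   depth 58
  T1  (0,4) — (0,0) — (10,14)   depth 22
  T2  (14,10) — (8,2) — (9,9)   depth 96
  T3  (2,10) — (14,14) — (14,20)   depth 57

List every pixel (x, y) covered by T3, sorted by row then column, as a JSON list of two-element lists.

T0:
  2·area = 40
  edge (10, 18)→(0, 4): d=(-10,-14) top-left  bias=+0
  edge (0, 4)→(10, 14): d=(10,10) right/bottom  bias=-1
  edge (10, 14)→(10, 18): d=(0,4) right/bottom  bias=-1
    (0,2)@(1, 5): e=[4,0,36] → .  [on edge]
    (1,3)@(3, 7): e=[12,0,28] → .  [on edge]
    (2,4)@(5, 9): e=[20,0,20] → .  [on edge]
    (2,5)@(5, 11): e=[0,20,20] → X  [on edge]
    (3,5)@(7, 11): e=[28,0,12] → .  [on edge]
    (2,6)@(5, 13): e=[-20,40,20] → .
    (3,6)@(7, 13): e=[8,20,12] → X
    (4,6)@(9, 13): e=[36,0,4] → .  [on edge]
    (3,7)@(7, 15): e=[-12,40,12] → .
    (4,7)@(9, 15): e=[16,20,4] → X
    (5,7)@(11, 15): e=[44,0,-4] → .  [on edge]
    (4,8)@(9, 17): e=[-4,40,4] → .
    (6,8)@(13, 17): e=[52,0,-12] → .  [on edge]
    (7,9)@(15, 19): e=[60,0,-20] → .  [on edge]
    (8,10)@(17, 21): e=[68,0,-28] → .  [on edge]
  covered (3 px):
    . . . . . . . . . . .
    . . . . . . . . . . .
    . . . . . . . . . . .
    . . . . . . . . . . .
    . . . . . . . . . . .
    . . X . . . . . . . .
    . . . X . . . . . . .
    . . . . X . . . . . .
    . . . . . . . . . . .
    . . . . . . . . . . .
    . . . . . . . . . . .
T1:
  2·area = 40
  edge (0, 4)→(0, 0): d=(0,-4) top-left  bias=+0
  edge (0, 0)→(10, 14): d=(10,14) right/bottom  bias=-1
  edge (10, 14)→(0, 4): d=(-10,-10) top-left  bias=+0
    (0,1)@(1, 3): e=[4,16,20] → X
    (1,1)@(3, 3): e=[12,-12,40] → .
    (0,2)@(1, 5): e=[4,36,0] → X  [on edge]
    (1,2)@(3, 5): e=[12,8,20] → X
    (2,2)@(5, 5): e=[20,-20,40] → .
    (0,3)@(1, 7): e=[4,56,-20] → .
    (1,3)@(3, 7): e=[12,28,0] → X  [on edge]
    (2,3)@(5, 7): e=[20,0,20] → .  [on edge]
    (1,4)@(3, 9): e=[12,48,-20] → .
    (2,4)@(5, 9): e=[20,20,0] → X  [on edge]
    (3,4)@(7, 9): e=[28,-8,20] → .
    (2,5)@(5, 11): e=[20,40,-20] → .
    (3,5)@(7, 11): e=[28,12,0] → X  [on edge]
    (4,6)@(9, 13): e=[36,4,0] → X  [on edge]
    (5,7)@(11, 15): e=[44,-4,0] → .  [on edge]
    (6,8)@(13, 17): e=[52,-12,0] → .  [on edge]
    (7,9)@(15, 19): e=[60,-20,0] → .  [on edge]
    (7,10)@(15, 21): e=[60,0,-20] → .  [on edge]
    (8,10)@(17, 21): e=[68,-28,0] → .  [on edge]
  covered (7 px):
    . . . . . . . . . . .
    X . . . . . . . . . .
    X X . . . . . . . . .
    . X . . . . . . . . .
    . . X . . . . . . . .
    . . . X . . . . . . .
    . . . . X . . . . . .
    . . . . . . . . . . .
    . . . . . . . . . . .
    . . . . . . . . . . .
    . . . . . . . . . . .
T2:
  2·area = 34  (B↔C swapped to make it positive)
  edge (14, 10)→(9, 9): d=(-5,-1) top-left  bias=+0
  edge (9, 9)→(8, 2): d=(-1,-7) top-left  bias=+0
  edge (8, 2)→(14, 10): d=(6,8) right/bottom  bias=-1
    (4,2)@(9, 5): e=[20,4,10] → X
    (5,2)@(11, 5): e=[22,18,-6] → .
    (4,3)@(9, 7): e=[10,2,22] → X
    (5,3)@(11, 7): e=[12,16,6] → X
    (6,3)@(13, 7): e=[14,30,-10] → .
    (4,4)@(9, 9): e=[0,0,34] → X  [on edge]
    (6,4)@(13, 9): e=[4,28,2] → X
    (7,4)@(15, 9): e=[6,42,-14] → .
    (4,5)@(9, 11): e=[-10,-2,46] → .
    (5,5)@(11, 11): e=[-8,12,30] → .
    (6,5)@(13, 11): e=[-6,26,14] → .
    (9,5)@(19, 11): e=[0,68,-34] → .  [on edge]
  covered (6 px):
    . . . . . . . . . . .
    . . . . . . . . . . .
    . . . . X . . . . . .
    . . . . X X . . . . .
    . . . . X X X . . . .
    . . . . . . . . . . .
    . . . . . . . . . . .
    . . . . . . . . . . .
    . . . . . . . . . . .
    . . . . . . . . . . .
    . . . . . . . . . . .
T3:
  2·area = 72
  edge (2, 10)→(14, 14): d=(12,4) right/bottom  bias=-1
  edge (14, 14)→(14, 20): d=(0,6) right/bottom  bias=-1
  edge (14, 20)→(2, 10): d=(-12,-10) top-left  bias=+0
    (2,5)@(5, 11): e=[0,54,18] → .  [on edge]
    (3,6)@(7, 13): e=[16,42,14] → X
    (4,6)@(9, 13): e=[8,30,34] → X
    (5,6)@(11, 13): e=[0,18,54] → .  [on edge]
    (3,7)@(7, 15): e=[40,42,-10] → .
    (4,7)@(9, 15): e=[32,30,10] → X
    (5,7)@(11, 15): e=[24,18,30] → X
    (6,7)@(13, 15): e=[16,6,50] → X
    (7,7)@(15, 15): e=[8,-6,70] → .
    (8,7)@(17, 15): e=[0,-18,90] → .  [on edge]
    (4,8)@(9, 17): e=[56,30,-14] → .
    (5,8)@(11, 17): e=[48,18,6] → X
  covered (8 px):
    . . . . . . . . . . .
    . . . . . . . . . . .
    . . . . . . . . . . .
    . . . . . . . . . . .
    . . . . . . . . . . .
    . . . . . . . . . . .
    . . . X X . . . . . .
    . . . . X X X . . . .
    . . . . . X X . . . .
    . . . . . . X . . . .
    . . . . . . . . . . .

Answer: [[3,6],[4,6],[4,7],[5,7],[6,7],[5,8],[6,8],[6,9]]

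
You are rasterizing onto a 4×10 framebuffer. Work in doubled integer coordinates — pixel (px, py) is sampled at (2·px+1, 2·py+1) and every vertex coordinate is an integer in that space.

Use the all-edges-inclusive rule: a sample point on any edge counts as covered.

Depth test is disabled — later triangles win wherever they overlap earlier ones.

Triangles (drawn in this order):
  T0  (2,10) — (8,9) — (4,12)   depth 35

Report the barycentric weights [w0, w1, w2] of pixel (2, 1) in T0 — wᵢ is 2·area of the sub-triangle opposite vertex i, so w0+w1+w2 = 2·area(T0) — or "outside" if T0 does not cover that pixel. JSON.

T0:
  2·area = 14
  edge (2, 10)→(8, 9): d=(6,-1) inclusive
  edge (8, 9)→(4, 12): d=(-4,3) inclusive
  edge (4, 12)→(2, 10): d=(-2,-2) inclusive
    (0,4)@(1, 9): e=[-7,21,0] → ·  [on edge]
    (1,5)@(3, 11): e=[7,7,0] → #  [on edge]
    (2,5)@(5, 11): e=[9,1,4] → #
    (3,5)@(7, 11): e=[11,-5,8] → ·
    (1,6)@(3, 13): e=[19,-1,-4] → ·
    (2,6)@(5, 13): e=[21,-7,0] → ·  [on edge]
    (3,7)@(7, 15): e=[35,-21,0] → ·  [on edge]
  covered (2 px):
    · · · ·
    · · · ·
    · · · ·
    · · · ·
    · · · ·
    · # # ·
    · · · ·
    · · · ·
    · · · ·
    · · · ·

Result: "outside"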